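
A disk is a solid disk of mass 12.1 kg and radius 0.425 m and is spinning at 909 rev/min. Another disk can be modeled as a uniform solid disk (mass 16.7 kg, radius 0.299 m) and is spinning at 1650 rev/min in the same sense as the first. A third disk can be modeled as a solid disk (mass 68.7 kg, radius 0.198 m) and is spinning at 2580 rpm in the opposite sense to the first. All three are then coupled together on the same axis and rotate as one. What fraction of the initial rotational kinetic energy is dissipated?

fraction ≈ 0.959

The coupling torques are internal; angular momentum about the shared axis is conserved.
Moments of inertia: I_A = ½(12.1)(0.425)² = 1.093 kg·m²; I_B = ½(16.7)(0.299)² = 0.7465 kg·m²; I_C = ½(68.7)(0.198)² = 1.347 kg·m².
Taking A's sense as positive: L = (1.093)(909) + (0.7465)(1650) − (1.347)(2580) = -1249 kg·m²·rpm.
Combined I = 1.093 + 0.7465 + 1.347 = 3.186 kg·m².
ω_f = L / I = -1249 / 3.186 = -392.1 rpm.
KE_i = ½ΣIω² = 65240 J; KE_f = ½(3.186)(41.06)² = 2686 J.
Fraction dissipated = (KE_i − KE_f)/KE_i = 0.9588.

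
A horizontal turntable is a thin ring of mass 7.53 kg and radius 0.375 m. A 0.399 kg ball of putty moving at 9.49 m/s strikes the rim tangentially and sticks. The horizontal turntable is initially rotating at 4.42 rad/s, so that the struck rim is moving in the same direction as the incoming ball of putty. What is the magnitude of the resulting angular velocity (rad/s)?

About the axle the impulsive forces during the collision are internal, so angular momentum about that axis is conserved.
I_p = (7.53)(0.375)² = 1.059 kg·m². Taking the sense of the ball of putty's angular momentum as positive, L_{ball} = m v R = (0.399)(9.49)(0.375) = 1.420 kg·m²/s.
L_i = +I_p ω_p + m v R = +(1.059)(4.42) + 1.420 = 6.100 kg·m²/s.
After sticking, I_f = I_p + m R² = 1.059 + (0.399)(0.375)² = 1.115 kg·m².
ω_f = L_i / I_f = 6.100 / 1.115 = 5.471 rad/s.

|ω_f| ≈ 5.47 rad/s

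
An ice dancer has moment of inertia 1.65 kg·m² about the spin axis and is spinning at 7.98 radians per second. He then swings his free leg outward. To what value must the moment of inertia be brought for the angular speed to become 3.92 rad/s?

I₂ ≈ 3.36 kg·m²

No external torque acts about the spin axis, so angular momentum is conserved.
I₂ = I₁ω₁ / ω₂ = (1.65)(7.98) / (3.92) = 3.359 kg·m².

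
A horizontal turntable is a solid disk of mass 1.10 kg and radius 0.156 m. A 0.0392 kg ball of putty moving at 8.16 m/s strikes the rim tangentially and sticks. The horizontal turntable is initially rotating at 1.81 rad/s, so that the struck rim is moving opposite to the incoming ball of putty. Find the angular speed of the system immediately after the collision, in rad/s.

|ω_f| ≈ 1.79 rad/s

About the axle the impulsive forces during the collision are internal, so angular momentum about that axis is conserved.
I_p = ½(1.10)(0.156)² = 0.01338 kg·m². Taking the sense of the ball of putty's angular momentum as positive, L_{ball} = m v R = (0.0392)(8.16)(0.156) = 0.04990 kg·m²/s.
L_i = −I_p ω_p + m v R = −(0.01338)(1.81) + 0.04990 = 0.02567 kg·m²/s.
After sticking, I_f = I_p + m R² = 0.01338 + (0.0392)(0.156)² = 0.01434 kg·m².
ω_f = L_i / I_f = 0.02567 / 0.01434 = 1.790 rad/s.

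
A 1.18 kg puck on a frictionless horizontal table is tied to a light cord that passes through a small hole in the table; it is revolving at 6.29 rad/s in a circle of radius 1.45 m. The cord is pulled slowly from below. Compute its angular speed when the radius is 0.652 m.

No torque about the axis ⇒ m r₁² ω₁ = m r₂² ω₂.
ω₂ = ω₁ (r₁/r₂)² = (6.29)(1.45/0.652)² = 31.11 rad/s.

ω₂ ≈ 31.1 rad/s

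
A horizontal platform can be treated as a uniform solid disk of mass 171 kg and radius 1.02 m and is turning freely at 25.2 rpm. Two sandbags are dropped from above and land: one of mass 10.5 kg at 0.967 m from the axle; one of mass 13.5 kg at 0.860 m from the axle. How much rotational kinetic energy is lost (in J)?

No external torque acts about the axle; L_before = L_after.
I_p = ½(171)(1.02)² = 88.95 kg·m².
Added inertia Σmr² = (10.5)(0.967)² + (13.5)(0.860)² = 19.80 kg·m²; I_f = 88.95 + 19.80 = 108.8 kg·m².
ω_f = I_p ω_i / I_f = (88.95)(25.2) / 108.8 = 20.61 rpm.
KE_i = ½(88.95)(2.639 rad/s)² = 309.7 J; KE_f = ½(108.8)(2.158)² = 253.3 J.

energy lost ≈ 56.4 J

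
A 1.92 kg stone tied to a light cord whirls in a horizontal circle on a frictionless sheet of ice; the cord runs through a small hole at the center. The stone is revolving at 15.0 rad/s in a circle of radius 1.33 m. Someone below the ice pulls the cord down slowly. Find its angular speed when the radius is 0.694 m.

No torque about the axis ⇒ m r₁² ω₁ = m r₂² ω₂.
ω₂ = ω₁ (r₁/r₂)² = (15.0)(1.33/0.694)² = 55.09 rad/s.

ω₂ ≈ 55.1 rad/s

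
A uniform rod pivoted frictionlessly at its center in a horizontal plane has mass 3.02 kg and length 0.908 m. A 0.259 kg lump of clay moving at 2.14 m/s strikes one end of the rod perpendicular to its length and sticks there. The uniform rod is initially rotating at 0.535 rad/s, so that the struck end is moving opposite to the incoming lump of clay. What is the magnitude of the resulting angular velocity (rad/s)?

The axle reaction passes through the pivot and exerts no torque about it; angular momentum about the pivot is conserved through the impact.
I_p = (1/12)(3.02)(0.908)² = 0.2075 kg·m². Taking the sense of the lump of clay's angular momentum as positive, L_{lump} = m v R = (0.259)(2.14)(0.908/2) = 0.2516 kg·m²/s.
L_i = −I_p ω_p + m v R = −(0.2075)(0.535) + 0.2516 = 0.1406 kg·m²/s.
After sticking, I_f = I_p + m R² = 0.2075 + (0.259)(0.908/2)² = 0.2609 kg·m².
ω_f = L_i / I_f = 0.1406 / 0.2609 = 0.5391 rad/s.

|ω_f| ≈ 0.539 rad/s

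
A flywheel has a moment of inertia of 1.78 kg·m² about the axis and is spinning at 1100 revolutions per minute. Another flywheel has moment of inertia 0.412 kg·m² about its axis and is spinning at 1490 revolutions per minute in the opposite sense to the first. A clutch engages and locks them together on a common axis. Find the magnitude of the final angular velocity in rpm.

The coupling torques are internal; angular momentum about the shared axis is conserved.
Taking A's sense as positive: L = (1.780)(1100) − (0.4120)(1490) = 1344 kg·m²·rpm.
Combined I = 1.780 + 0.4120 = 2.192 kg·m².
ω_f = L / I = 1344 / 2.192 = 613.2 rpm.

|ω_f| ≈ 613 rpm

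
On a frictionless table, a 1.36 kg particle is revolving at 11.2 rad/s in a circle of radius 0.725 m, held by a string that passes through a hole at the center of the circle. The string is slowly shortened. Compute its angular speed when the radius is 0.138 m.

ω₂ ≈ 309 rad/s

No torque about the axis ⇒ m r₁² ω₁ = m r₂² ω₂.
ω₂ = ω₁ (r₁/r₂)² = (11.2)(0.725/0.138)² = 309.1 rad/s.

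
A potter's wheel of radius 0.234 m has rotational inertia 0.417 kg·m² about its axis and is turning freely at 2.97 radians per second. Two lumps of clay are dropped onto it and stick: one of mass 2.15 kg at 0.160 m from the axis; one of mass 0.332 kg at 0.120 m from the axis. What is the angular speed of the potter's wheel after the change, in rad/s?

The added mass arrives with no angular momentum about the axis, and any external torque about the axis is negligible, so the system's angular momentum is conserved.
Added inertia Σmr² = (2.15)(0.160)² + (0.332)(0.120)² = 0.05982 kg·m²; I_f = 0.4170 + 0.05982 = 0.4768 kg·m².
ω_f = I_p ω_i / I_f = (0.4170)(2.97) / 0.4768 = 2.597 rad/s.

ω_f ≈ 2.60 rad/s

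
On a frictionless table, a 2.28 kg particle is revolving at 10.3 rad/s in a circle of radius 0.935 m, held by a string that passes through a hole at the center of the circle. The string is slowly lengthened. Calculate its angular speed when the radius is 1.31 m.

ω₂ ≈ 5.25 rad/s

No torque about the axis ⇒ m r₁² ω₁ = m r₂² ω₂.
ω₂ = ω₁ (r₁/r₂)² = (10.3)(0.935/1.31)² = 5.247 rad/s.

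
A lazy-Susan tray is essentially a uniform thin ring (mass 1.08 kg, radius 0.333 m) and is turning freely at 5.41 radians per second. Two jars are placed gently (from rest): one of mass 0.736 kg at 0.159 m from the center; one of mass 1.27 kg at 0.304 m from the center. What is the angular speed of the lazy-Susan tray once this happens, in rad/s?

The added mass arrives with no angular momentum about the center, and any external torque about the center is negligible, so the system's angular momentum is conserved.
I_p = (1.08)(0.333)² = 0.1198 kg·m².
Added inertia Σmr² = (0.736)(0.159)² + (1.27)(0.304)² = 0.1360 kg·m²; I_f = 0.1198 + 0.1360 = 0.2557 kg·m².
ω_f = I_p ω_i / I_f = (0.1198)(5.41) / 0.2557 = 2.533 rad/s.

ω_f ≈ 2.53 rad/s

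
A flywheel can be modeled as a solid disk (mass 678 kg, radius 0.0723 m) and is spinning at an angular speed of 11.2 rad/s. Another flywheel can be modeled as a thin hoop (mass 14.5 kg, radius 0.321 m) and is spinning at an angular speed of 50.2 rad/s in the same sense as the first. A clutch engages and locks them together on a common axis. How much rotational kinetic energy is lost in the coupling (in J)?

No external torque acts about the common axis, so total angular momentum is conserved.
Moments of inertia: I_A = ½(678)(0.0723)² = 1.772 kg·m²; I_B = (14.5)(0.321)² = 1.494 kg·m².
Taking A's sense as positive: L = (1.772)(11.2) + (1.494)(50.2) = 94.85 kg·m²·rad/s.
Combined I = 1.772 + 1.494 = 3.266 kg·m².
ω_f = L / I = 94.85 / 3.266 = 29.04 rad/s.
KE_i = ½ΣIω² = 1994 J; KE_f = ½(3.266)(29.04)² = 1377 J.

ΔKE lost ≈ 616 J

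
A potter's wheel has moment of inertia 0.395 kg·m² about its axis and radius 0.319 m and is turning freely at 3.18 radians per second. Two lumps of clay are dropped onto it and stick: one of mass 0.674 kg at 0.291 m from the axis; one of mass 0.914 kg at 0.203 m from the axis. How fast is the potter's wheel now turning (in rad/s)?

ω_f ≈ 2.56 rad/s

The added mass arrives with no angular momentum about the axis, and any external torque about the axis is negligible, so the system's angular momentum is conserved.
Added inertia Σmr² = (0.674)(0.291)² + (0.914)(0.203)² = 0.09474 kg·m²; I_f = 0.3950 + 0.09474 = 0.4897 kg·m².
ω_f = I_p ω_i / I_f = (0.3950)(3.18) / 0.4897 = 2.565 rad/s.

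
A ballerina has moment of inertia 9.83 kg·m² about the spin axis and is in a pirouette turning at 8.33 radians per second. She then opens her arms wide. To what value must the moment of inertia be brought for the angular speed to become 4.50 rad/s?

I₂ ≈ 18.2 kg·m²

Angular momentum about the spin axis is conserved since the torque about it is zero.
I₂ = I₁ω₁ / ω₂ = (9.83)(8.33) / (4.50) = 18.20 kg·m².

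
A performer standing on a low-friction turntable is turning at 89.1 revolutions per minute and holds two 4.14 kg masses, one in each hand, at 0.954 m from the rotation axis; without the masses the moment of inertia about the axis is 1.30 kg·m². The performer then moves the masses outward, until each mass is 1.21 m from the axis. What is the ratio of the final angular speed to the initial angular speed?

ω₂/ω₁ ≈ 0.658

No external torque acts about the spin axis, so angular momentum is conserved.
I₁ = 1.30 + 2(4.14)(0.954)² = 8.836 kg·m²; I₂ = 1.30 + 2(4.14)(1.21)² = 13.42 kg·m².
ω₂/ω₁ = I₁/I₂ = 8.836 / 13.42 = 0.6583.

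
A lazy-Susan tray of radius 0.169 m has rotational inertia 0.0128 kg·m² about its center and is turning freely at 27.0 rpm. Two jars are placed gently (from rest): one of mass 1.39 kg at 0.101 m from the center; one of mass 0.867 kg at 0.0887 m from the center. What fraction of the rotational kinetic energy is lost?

The added mass arrives with no angular momentum about the center, and any external torque about the center is negligible, so the system's angular momentum is conserved.
Added inertia Σmr² = (1.39)(0.101)² + (0.867)(0.0887)² = 0.02100 kg·m²; I_f = 0.01280 + 0.02100 = 0.03380 kg·m².
ω_f = I_p ω_i / I_f = (0.01280)(27.0) / 0.03380 = 10.22 rpm.
KE_i = ½(0.01280)(2.827 rad/s)² = 0.05116 J; KE_f = ½(0.03380)(1.071)² = 0.01938 J.
Fraction lost = 0.6213.

fraction ≈ 0.621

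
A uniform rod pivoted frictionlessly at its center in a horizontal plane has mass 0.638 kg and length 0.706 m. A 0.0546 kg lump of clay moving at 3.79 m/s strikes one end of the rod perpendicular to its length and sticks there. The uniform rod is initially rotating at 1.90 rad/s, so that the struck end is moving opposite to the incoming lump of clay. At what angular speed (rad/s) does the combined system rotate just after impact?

About the pivot the impulsive forces during the collision are internal, so angular momentum about that axis is conserved.
I_p = (1/12)(0.638)(0.706)² = 0.02650 kg·m². Taking the sense of the lump of clay's angular momentum as positive, L_{lump} = m v R = (0.0546)(3.79)(0.706/2) = 0.07305 kg·m²/s.
L_i = −I_p ω_p + m v R = −(0.02650)(1.90) + 0.07305 = 0.02270 kg·m²/s.
After sticking, I_f = I_p + m R² = 0.02650 + (0.0546)(0.706/2)² = 0.03330 kg·m².
ω_f = L_i / I_f = 0.02270 / 0.03330 = 0.6815 rad/s.

|ω_f| ≈ 0.682 rad/s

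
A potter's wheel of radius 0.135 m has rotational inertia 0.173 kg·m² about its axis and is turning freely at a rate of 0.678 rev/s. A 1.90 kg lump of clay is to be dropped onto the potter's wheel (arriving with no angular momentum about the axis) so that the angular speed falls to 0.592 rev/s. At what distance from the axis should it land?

The added mass arrives with no angular momentum about the axis, and any external torque about the axis is negligible, so the system's angular momentum is conserved.
I_p ω_i = (I_p + m r²) ω_f ⇒ m r² = I_p(ω_i/ω_f − 1) = 0.1730(0.678/0.592 − 1) = 0.02513 kg·m².
r = √(0.02513/1.90) = 0.1150 m.

r ≈ 0.115 m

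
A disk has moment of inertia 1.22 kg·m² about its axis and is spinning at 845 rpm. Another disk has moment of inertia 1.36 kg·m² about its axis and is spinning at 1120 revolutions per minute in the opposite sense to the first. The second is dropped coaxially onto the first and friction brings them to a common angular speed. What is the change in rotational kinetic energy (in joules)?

ΔKE ≈ -13600 J

The coupling torques are internal; angular momentum about the shared axis is conserved.
Taking A's sense as positive: L = (1.220)(845) − (1.360)(1120) = -492.3 kg·m²·rpm.
Combined I = 1.220 + 1.360 = 2.580 kg·m².
ω_f = L / I = -492.3 / 2.580 = -190.8 rpm.
KE_i = ½ΣIω² = 14130 J; KE_f = ½(2.580)(19.98)² = 515.1 J.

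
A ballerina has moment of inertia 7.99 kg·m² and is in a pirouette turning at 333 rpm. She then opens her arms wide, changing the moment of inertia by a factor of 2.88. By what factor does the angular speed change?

No external torque acts about the spin axis, so angular momentum is conserved.
I₂ = 2.88 × 7.99 = 23.01 kg·m².
ω₂/ω₁ = I₁/I₂ = 7.990 / 23.01 = 0.3472.

ω₂/ω₁ ≈ 0.347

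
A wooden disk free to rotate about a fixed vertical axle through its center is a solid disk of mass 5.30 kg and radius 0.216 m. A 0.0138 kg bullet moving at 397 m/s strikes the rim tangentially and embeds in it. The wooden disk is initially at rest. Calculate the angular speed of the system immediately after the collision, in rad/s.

The axle reaction passes through the axle and exerts no torque about it; angular momentum about the axle is conserved through the impact.
I_p = ½(5.30)(0.216)² = 0.1236 kg·m². Taking the sense of the bullet's angular momentum as positive, L_{bullet} = m v R = (0.0138)(397)(0.216) = 1.183 kg·m²/s.
L_i = 0 + 1.183 = 1.183 kg·m²/s.
After sticking, I_f = I_p + m R² = 0.1236 + (0.0138)(0.216)² = 0.1243 kg·m².
ω_f = L_i / I_f = 1.183 / 0.1243 = 9.522 rad/s.

|ω_f| ≈ 9.52 rad/s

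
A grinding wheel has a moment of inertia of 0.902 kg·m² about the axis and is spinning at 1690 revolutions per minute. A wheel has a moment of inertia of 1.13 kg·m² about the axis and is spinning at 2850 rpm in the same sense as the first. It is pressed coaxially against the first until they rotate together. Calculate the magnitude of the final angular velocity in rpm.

The coupling torques are internal; angular momentum about the shared axis is conserved.
Taking A's sense as positive: L = (0.9020)(1690) + (1.130)(2850) = 4745 kg·m²·rpm.
Combined I = 0.9020 + 1.130 = 2.032 kg·m².
ω_f = L / I = 4745 / 2.032 = 2335 rpm.

|ω_f| ≈ 2340 rpm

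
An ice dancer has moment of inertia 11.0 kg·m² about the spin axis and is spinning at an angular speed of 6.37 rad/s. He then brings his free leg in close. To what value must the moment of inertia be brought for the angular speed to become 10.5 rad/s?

I₂ ≈ 6.67 kg·m²

With no external torque about the axis, L is conserved: I₁ω₁ = I₂ω₂.
I₂ = I₁ω₁ / ω₂ = (11.0)(6.37) / (10.5) = 6.673 kg·m².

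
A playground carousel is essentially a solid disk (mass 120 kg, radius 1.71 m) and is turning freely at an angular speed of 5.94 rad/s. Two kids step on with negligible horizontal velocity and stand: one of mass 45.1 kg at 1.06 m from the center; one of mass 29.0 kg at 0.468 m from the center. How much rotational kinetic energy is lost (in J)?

No external torque acts about the center; L_before = L_after.
I_p = ½(120)(1.71)² = 175.4 kg·m².
Added inertia Σmr² = (45.1)(1.06)² + (29.0)(0.468)² = 57.03 kg·m²; I_f = 175.4 + 57.03 = 232.5 kg·m².
ω_f = I_p ω_i / I_f = (175.4)(5.94) / 232.5 = 4.483 rad/s.
KE_i = ½(175.4)(5.940 rad/s)² = 3095 J; KE_f = ½(232.5)(4.483)² = 2336 J.

energy lost ≈ 759 J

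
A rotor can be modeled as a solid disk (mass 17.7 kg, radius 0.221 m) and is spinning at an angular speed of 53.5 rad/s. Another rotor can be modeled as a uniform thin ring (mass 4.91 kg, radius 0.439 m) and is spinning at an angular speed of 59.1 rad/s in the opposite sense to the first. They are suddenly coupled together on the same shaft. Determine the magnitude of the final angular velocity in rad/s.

No external torque acts about the common axis, so total angular momentum is conserved.
Moments of inertia: I_A = ½(17.7)(0.221)² = 0.4322 kg·m²; I_B = (4.91)(0.439)² = 0.9463 kg·m².
Taking A's sense as positive: L = (0.4322)(53.5) − (0.9463)(59.1) = -32.80 kg·m²·rad/s.
Combined I = 0.4322 + 0.9463 = 1.379 kg·m².
ω_f = L / I = -32.80 / 1.379 = -23.79 rad/s.

|ω_f| ≈ 23.8 rad/s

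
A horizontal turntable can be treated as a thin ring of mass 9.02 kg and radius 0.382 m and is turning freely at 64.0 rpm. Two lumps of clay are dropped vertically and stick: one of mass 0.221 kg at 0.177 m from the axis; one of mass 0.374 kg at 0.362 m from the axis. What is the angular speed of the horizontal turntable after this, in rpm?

The added mass arrives with no angular momentum about the axis, and any external torque about the axis is negligible, so the system's angular momentum is conserved.
I_p = (9.02)(0.382)² = 1.316 kg·m².
Added inertia Σmr² = (0.221)(0.177)² + (0.374)(0.362)² = 0.05593 kg·m²; I_f = 1.316 + 0.05593 = 1.372 kg·m².
ω_f = I_p ω_i / I_f = (1.316)(64.0) / 1.372 = 61.39 rpm.

ω_f ≈ 61.4 rpm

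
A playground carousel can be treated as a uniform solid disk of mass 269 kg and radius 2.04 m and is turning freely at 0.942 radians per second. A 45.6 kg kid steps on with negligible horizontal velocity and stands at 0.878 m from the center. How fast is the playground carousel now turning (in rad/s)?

The added mass arrives with no angular momentum about the center, and any external torque about the center is negligible, so the system's angular momentum is conserved.
I_p = ½(269)(2.04)² = 559.7 kg·m².
Added inertia Σmr² = (45.6)(0.878)² = 35.15 kg·m²; I_f = 559.7 + 35.15 = 594.9 kg·m².
ω_f = I_p ω_i / I_f = (559.7)(0.942) / 594.9 = 0.8863 rad/s.

ω_f ≈ 0.886 rad/s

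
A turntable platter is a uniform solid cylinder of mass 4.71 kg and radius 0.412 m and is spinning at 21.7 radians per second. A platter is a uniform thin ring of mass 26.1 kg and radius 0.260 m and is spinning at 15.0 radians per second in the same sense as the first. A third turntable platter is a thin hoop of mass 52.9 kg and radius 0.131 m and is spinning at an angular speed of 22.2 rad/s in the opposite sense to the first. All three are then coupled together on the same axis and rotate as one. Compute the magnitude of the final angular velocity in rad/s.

|ω_f| ≈ 4.88 rad/s

No external torque acts about the common axis, so total angular momentum is conserved.
Moments of inertia: I_A = ½(4.71)(0.412)² = 0.3997 kg·m²; I_B = (26.1)(0.260)² = 1.764 kg·m²; I_C = (52.9)(0.131)² = 0.9078 kg·m².
Taking A's sense as positive: L = (0.3997)(21.7) + (1.764)(15.0) − (0.9078)(22.2) = 14.99 kg·m²·rad/s.
Combined I = 0.3997 + 1.764 + 0.9078 = 3.072 kg·m².
ω_f = L / I = 14.99 / 3.072 = 4.878 rad/s.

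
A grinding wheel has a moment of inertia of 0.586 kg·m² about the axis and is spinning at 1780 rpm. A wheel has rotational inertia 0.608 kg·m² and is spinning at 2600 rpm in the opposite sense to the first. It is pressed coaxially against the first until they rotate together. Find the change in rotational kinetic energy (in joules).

No external torque acts about the common axis, so total angular momentum is conserved.
Taking A's sense as positive: L = (0.5860)(1780) − (0.6080)(2600) = -537.7 kg·m²·rpm.
Combined I = 0.5860 + 0.6080 = 1.194 kg·m².
ω_f = L / I = -537.7 / 1.194 = -450.4 rpm.
KE_i = ½ΣIω² = 32720 J; KE_f = ½(1.194)(47.16)² = 1328 J.

ΔKE ≈ -31400 J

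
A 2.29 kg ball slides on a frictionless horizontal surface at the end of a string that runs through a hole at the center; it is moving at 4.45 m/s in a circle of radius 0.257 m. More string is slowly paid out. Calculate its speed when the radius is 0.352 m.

v₂ ≈ 3.25 m/s

Central (radial) force ⇒ zero torque about the center ⇒ m v r is constant.
v₂ = v₁ r₁ / r₂ = (4.45)(0.257) / (0.352) = 3.249 m/s.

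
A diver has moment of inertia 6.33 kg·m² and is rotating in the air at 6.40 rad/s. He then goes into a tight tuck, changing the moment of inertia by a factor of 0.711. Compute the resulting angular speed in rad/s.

ω₂ ≈ 9.00 rad/s

Angular momentum about the spin axis is conserved since the torque about it is zero.
I₂ = 0.711 × 6.33 = 4.501 kg·m².
ω₂ = I₁ω₁ / I₂ = (6.330)(6.40 rad/s) / (4.501) = 9.001 rad/s.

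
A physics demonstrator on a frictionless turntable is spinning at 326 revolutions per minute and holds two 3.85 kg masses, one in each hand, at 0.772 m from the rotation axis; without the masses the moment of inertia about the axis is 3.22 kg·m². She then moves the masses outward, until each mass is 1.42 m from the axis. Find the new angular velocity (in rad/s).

ω₂ ≈ 14.2 rad/s

Angular momentum about the spin axis is conserved since the torque about it is zero.
I₁ = 3.22 + 2(3.85)(0.772)² = 7.809 kg·m²; I₂ = 3.22 + 2(3.85)(1.42)² = 18.75 kg·m².
ω₂ = I₁ω₁ / I₂ = (7.809)(326 rpm) / (18.75) = 135.8 rpm = 14.22 rad/s.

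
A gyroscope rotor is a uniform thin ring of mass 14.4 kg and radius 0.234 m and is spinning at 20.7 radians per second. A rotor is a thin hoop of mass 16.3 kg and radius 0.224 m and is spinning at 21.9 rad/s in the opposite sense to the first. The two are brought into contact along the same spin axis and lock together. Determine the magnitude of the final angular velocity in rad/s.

The coupling torques are internal; angular momentum about the shared axis is conserved.
Moments of inertia: I_A = (14.4)(0.234)² = 0.7885 kg·m²; I_B = (16.3)(0.224)² = 0.8179 kg·m².
Taking A's sense as positive: L = (0.7885)(20.7) − (0.8179)(21.9) = -1.590 kg·m²·rad/s.
Combined I = 0.7885 + 0.8179 = 1.606 kg·m².
ω_f = L / I = -1.590 / 1.606 = -0.9896 rad/s.

|ω_f| ≈ 0.990 rad/s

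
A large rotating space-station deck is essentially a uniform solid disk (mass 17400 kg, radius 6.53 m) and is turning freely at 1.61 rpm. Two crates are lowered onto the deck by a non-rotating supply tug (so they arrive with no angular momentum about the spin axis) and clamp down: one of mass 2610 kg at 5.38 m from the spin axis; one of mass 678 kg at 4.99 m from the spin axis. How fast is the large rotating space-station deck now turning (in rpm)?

ω_f ≈ 1.29 rpm

No external torque acts about the spin axis; L_before = L_after.
I_p = ½(17400)(6.53)² = 3.710e+05 kg·m².
Added inertia Σmr² = (2610)(5.38)² + (678)(4.99)² = 92430 kg·m²; I_f = 3.710e+05 + 92430 = 4.634e+05 kg·m².
ω_f = I_p ω_i / I_f = (3.710e+05)(1.61) / 4.634e+05 = 1.289 rpm.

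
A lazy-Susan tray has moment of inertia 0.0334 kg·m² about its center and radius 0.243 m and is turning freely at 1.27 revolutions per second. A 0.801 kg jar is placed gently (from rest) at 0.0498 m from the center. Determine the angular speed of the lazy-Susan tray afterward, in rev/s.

ω_f ≈ 1.20 rev/s

No external torque acts about the center; L_before = L_after.
Added inertia Σmr² = (0.801)(0.0498)² = 0.001987 kg·m²; I_f = 0.03340 + 0.001987 = 0.03539 kg·m².
ω_f = I_p ω_i / I_f = (0.03340)(1.27) / 0.03539 = 1.199 rev/s.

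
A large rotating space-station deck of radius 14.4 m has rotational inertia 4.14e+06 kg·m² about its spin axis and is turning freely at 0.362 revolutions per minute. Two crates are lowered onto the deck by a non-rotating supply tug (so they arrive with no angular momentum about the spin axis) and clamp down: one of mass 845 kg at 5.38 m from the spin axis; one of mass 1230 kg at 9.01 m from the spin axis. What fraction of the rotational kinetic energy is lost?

fraction ≈ 0.0292

The added mass arrives with no angular momentum about the spin axis, and any external torque about the spin axis is negligible, so the system's angular momentum is conserved.
Added inertia Σmr² = (845)(5.38)² + (1230)(9.01)² = 1.243e+05 kg·m²; I_f = 4.140e+06 + 1.243e+05 = 4.264e+06 kg·m².
ω_f = I_p ω_i / I_f = (4.140e+06)(0.362) / 4.264e+06 = 0.3514 rpm.
KE_i = ½(4.140e+06)(0.03791 rad/s)² = 2975 J; KE_f = ½(4.264e+06)(0.03680)² = 2888 J.
Fraction lost = 0.02915.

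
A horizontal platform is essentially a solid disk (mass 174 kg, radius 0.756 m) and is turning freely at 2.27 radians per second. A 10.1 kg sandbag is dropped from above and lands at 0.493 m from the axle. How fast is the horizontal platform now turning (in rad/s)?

ω_f ≈ 2.16 rad/s

The added mass arrives with no angular momentum about the axle, and any external torque about the axle is negligible, so the system's angular momentum is conserved.
I_p = ½(174)(0.756)² = 49.72 kg·m².
Added inertia Σmr² = (10.1)(0.493)² = 2.455 kg·m²; I_f = 49.72 + 2.455 = 52.18 kg·m².
ω_f = I_p ω_i / I_f = (49.72)(2.27) / 52.18 = 2.163 rad/s.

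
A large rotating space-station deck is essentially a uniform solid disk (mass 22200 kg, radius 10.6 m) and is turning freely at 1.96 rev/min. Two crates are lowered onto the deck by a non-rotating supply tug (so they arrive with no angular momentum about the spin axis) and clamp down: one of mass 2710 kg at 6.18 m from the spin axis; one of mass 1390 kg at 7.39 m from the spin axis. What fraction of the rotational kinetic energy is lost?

fraction ≈ 0.126

No external torque acts about the spin axis; L_before = L_after.
I_p = ½(22200)(10.6)² = 1.247e+06 kg·m².
Added inertia Σmr² = (2710)(6.18)² + (1390)(7.39)² = 1.794e+05 kg·m²; I_f = 1.247e+06 + 1.794e+05 = 1.427e+06 kg·m².
ω_f = I_p ω_i / I_f = (1.247e+06)(1.96) / 1.427e+06 = 1.714 rpm.
KE_i = ½(1.247e+06)(0.2053 rad/s)² = 26270 J; KE_f = ½(1.427e+06)(0.1794)² = 22970 J.
Fraction lost = 0.1258.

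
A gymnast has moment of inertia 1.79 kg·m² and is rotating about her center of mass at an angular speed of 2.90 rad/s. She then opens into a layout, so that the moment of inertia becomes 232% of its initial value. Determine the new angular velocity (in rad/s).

With no external torque about the axis, L is conserved: I₁ω₁ = I₂ω₂.
I₂ = 2.32 × 1.79 = 4.153 kg·m².
ω₂ = I₁ω₁ / I₂ = (1.790)(2.90 rad/s) / (4.153) = 1.250 rad/s.

ω₂ ≈ 1.25 rad/s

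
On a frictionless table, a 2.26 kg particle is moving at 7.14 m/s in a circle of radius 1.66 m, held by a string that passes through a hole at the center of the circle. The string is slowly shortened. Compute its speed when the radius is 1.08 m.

v₂ ≈ 11.0 m/s

Central (radial) force ⇒ zero torque about the center ⇒ m v r is constant.
v₂ = v₁ r₁ / r₂ = (7.14)(1.66) / (1.08) = 10.97 m/s.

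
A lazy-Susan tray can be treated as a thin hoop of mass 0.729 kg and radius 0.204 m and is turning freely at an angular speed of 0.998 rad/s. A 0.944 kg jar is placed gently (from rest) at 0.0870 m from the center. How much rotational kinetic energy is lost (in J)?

No external torque acts about the center; L_before = L_after.
I_p = (0.729)(0.204)² = 0.03034 kg·m².
Added inertia Σmr² = (0.944)(0.0870)² = 0.007145 kg·m²; I_f = 0.03034 + 0.007145 = 0.03748 kg·m².
ω_f = I_p ω_i / I_f = (0.03034)(0.998) / 0.03748 = 0.8078 rad/s.
KE_i = ½(0.03034)(0.9980 rad/s)² = 0.01511 J; KE_f = ½(0.03748)(0.8078)² = 0.01223 J.

energy lost ≈ 0.00288 J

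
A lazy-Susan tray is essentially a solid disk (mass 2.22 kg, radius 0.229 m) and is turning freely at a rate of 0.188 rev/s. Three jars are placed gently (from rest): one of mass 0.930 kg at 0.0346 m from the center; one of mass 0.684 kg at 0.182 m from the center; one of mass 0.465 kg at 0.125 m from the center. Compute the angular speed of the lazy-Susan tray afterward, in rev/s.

The added mass arrives with no angular momentum about the center, and any external torque about the center is negligible, so the system's angular momentum is conserved.
I_p = ½(2.22)(0.229)² = 0.05821 kg·m².
Added inertia Σmr² = (0.930)(0.0346)² + (0.684)(0.182)² + (0.465)(0.125)² = 0.03104 kg·m²; I_f = 0.05821 + 0.03104 = 0.08925 kg·m².
ω_f = I_p ω_i / I_f = (0.05821)(0.188) / 0.08925 = 0.1226 rev/s.

ω_f ≈ 0.123 rev/s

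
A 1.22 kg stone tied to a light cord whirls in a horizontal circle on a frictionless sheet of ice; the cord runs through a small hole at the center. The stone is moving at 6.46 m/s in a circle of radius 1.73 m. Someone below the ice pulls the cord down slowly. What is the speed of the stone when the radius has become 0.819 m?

Central (radial) force ⇒ zero torque about the center ⇒ m v r is constant.
v₂ = v₁ r₁ / r₂ = (6.46)(1.73) / (0.819) = 13.65 m/s.

v₂ ≈ 13.6 m/s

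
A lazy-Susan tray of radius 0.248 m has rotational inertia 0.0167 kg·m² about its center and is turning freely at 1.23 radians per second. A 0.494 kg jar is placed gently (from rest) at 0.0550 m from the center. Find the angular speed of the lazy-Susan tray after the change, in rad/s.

The added mass arrives with no angular momentum about the center, and any external torque about the center is negligible, so the system's angular momentum is conserved.
Added inertia Σmr² = (0.494)(0.0550)² = 0.001494 kg·m²; I_f = 0.01670 + 0.001494 = 0.01819 kg·m².
ω_f = I_p ω_i / I_f = (0.01670)(1.23) / 0.01819 = 1.129 rad/s.

ω_f ≈ 1.13 rad/s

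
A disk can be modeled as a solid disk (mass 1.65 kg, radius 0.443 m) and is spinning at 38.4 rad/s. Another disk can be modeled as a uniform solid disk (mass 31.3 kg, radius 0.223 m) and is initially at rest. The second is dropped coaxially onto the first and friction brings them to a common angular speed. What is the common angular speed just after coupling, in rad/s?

The coupling torques are internal; angular momentum about the shared axis is conserved.
Moments of inertia: I_A = ½(1.65)(0.443)² = 0.1619 kg·m²; I_B = ½(31.3)(0.223)² = 0.7783 kg·m².
Taking A's sense as positive: L = (0.1619)(38.4) = 6.217 kg·m²·rad/s.
Combined I = 0.1619 + 0.7783 = 0.9402 kg·m².
ω_f = L / I = 6.217 / 0.9402 = 6.613 rad/s.

|ω_f| ≈ 6.61 rad/s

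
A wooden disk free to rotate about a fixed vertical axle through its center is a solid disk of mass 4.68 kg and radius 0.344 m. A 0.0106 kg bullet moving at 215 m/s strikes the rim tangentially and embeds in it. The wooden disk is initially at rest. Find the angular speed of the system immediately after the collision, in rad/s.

|ω_f| ≈ 2.82 rad/s

The axle reaction passes through the axle and exerts no torque about it; angular momentum about the axle is conserved through the impact.
I_p = ½(4.68)(0.344)² = 0.2769 kg·m². Taking the sense of the bullet's angular momentum as positive, L_{bullet} = m v R = (0.0106)(215)(0.344) = 0.7840 kg·m²/s.
L_i = 0 + 0.7840 = 0.7840 kg·m²/s.
After sticking, I_f = I_p + m R² = 0.2769 + (0.0106)(0.344)² = 0.2782 kg·m².
ω_f = L_i / I_f = 0.7840 / 0.2782 = 2.818 rad/s.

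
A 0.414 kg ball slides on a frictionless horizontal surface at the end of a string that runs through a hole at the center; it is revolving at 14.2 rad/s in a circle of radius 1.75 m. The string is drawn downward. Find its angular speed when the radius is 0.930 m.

No torque about the axis ⇒ m r₁² ω₁ = m r₂² ω₂.
ω₂ = ω₁ (r₁/r₂)² = (14.2)(1.75/0.930)² = 50.28 rad/s.

ω₂ ≈ 50.3 rad/s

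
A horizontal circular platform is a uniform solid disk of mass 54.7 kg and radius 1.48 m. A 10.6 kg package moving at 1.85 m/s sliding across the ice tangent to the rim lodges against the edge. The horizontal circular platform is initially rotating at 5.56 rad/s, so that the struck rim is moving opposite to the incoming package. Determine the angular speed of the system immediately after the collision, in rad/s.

About the central axle the impulsive forces during the collision are internal, so angular momentum about that axis is conserved.
I_p = ½(54.7)(1.48)² = 59.91 kg·m². Taking the sense of the package's angular momentum as positive, L_{package} = m v R = (10.6)(1.85)(1.48) = 29.02 kg·m²/s.
L_i = −I_p ω_p + m v R = −(59.91)(5.56) + 29.02 = -304.1 kg·m²/s.
After sticking, I_f = I_p + m R² = 59.91 + (10.6)(1.48)² = 83.13 kg·m².
ω_f = L_i / I_f = -304.1 / 83.13 = -3.658 rad/s.

|ω_f| ≈ 3.66 rad/s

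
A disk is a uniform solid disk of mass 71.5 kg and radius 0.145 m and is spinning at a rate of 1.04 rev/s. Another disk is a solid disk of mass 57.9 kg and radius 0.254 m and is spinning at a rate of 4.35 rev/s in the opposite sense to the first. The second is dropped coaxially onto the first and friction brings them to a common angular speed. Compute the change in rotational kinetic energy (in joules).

ΔKE ≈ -307 J

The coupling torques are internal; angular momentum about the shared axis is conserved.
Moments of inertia: I_A = ½(71.5)(0.145)² = 0.7516 kg·m²; I_B = ½(57.9)(0.254)² = 1.868 kg·m².
Taking A's sense as positive: L = (0.7516)(1.04) − (1.868)(4.35) = -7.343 kg·m²·rev/s.
Combined I = 0.7516 + 1.868 = 2.619 kg·m².
ω_f = L / I = -7.343 / 2.619 = -2.803 rev/s.
KE_i = ½ΣIω² = 713.7 J; KE_f = ½(2.619)(17.61)² = 406.3 J.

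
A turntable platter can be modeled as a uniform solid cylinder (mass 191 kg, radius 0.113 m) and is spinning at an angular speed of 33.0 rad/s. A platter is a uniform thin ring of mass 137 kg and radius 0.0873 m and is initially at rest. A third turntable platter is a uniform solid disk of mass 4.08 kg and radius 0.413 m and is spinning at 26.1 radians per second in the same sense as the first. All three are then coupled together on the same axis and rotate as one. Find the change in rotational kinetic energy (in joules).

ΔKE ≈ -317 J

The coupling torques are internal; angular momentum about the shared axis is conserved.
Moments of inertia: I_A = ½(191)(0.113)² = 1.219 kg·m²; I_B = (137)(0.0873)² = 1.044 kg·m²; I_C = ½(4.08)(0.413)² = 0.3480 kg·m².
Taking A's sense as positive: L = (1.219)(33.0) + (0.3480)(26.1) = 49.32 kg·m²·rad/s.
Combined I = 1.219 + 1.044 + 0.3480 = 2.612 kg·m².
ω_f = L / I = 49.32 / 2.612 = 18.89 rad/s.
KE_i = ½ΣIω² = 782.5 J; KE_f = ½(2.612)(18.89)² = 465.8 J.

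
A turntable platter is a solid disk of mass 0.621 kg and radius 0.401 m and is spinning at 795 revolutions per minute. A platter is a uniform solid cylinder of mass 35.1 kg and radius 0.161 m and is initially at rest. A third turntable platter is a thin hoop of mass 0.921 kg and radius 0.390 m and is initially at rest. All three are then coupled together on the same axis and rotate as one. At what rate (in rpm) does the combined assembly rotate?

|ω_f| ≈ 61.5 rpm

The coupling torques are internal; angular momentum about the shared axis is conserved.
Moments of inertia: I_A = ½(0.621)(0.401)² = 0.04993 kg·m²; I_B = ½(35.1)(0.161)² = 0.4549 kg·m²; I_C = (0.921)(0.390)² = 0.1401 kg·m².
Taking A's sense as positive: L = (0.04993)(795) = 39.69 kg·m²·rpm.
Combined I = 0.04993 + 0.4549 + 0.1401 = 0.6449 kg·m².
ω_f = L / I = 39.69 / 0.6449 = 61.55 rpm.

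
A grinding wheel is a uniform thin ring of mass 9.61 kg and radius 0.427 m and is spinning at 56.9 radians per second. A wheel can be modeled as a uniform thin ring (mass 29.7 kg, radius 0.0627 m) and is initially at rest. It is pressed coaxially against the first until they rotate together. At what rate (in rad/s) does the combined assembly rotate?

|ω_f| ≈ 53.3 rad/s

The coupling torques are internal; angular momentum about the shared axis is conserved.
Moments of inertia: I_A = (9.61)(0.427)² = 1.752 kg·m²; I_B = (29.7)(0.0627)² = 0.1168 kg·m².
Taking A's sense as positive: L = (1.752)(56.9) = 99.70 kg·m²·rad/s.
Combined I = 1.752 + 0.1168 = 1.869 kg·m².
ω_f = L / I = 99.70 / 1.869 = 53.35 rad/s.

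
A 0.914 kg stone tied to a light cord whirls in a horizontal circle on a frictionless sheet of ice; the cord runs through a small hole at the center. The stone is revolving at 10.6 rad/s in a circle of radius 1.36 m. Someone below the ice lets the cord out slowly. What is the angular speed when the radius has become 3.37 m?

No torque about the axis ⇒ m r₁² ω₁ = m r₂² ω₂.
ω₂ = ω₁ (r₁/r₂)² = (10.6)(1.36/3.37)² = 1.726 rad/s.

ω₂ ≈ 1.73 rad/s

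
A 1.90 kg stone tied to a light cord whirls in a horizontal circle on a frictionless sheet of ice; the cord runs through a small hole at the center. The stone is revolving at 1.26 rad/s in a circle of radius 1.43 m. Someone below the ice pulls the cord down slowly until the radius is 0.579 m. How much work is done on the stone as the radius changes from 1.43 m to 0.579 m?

The constraining force is radial, so m r² ω about the center is conserved.
ω₂ = ω₁ (r₁/r₂)² = (1.26)(1.43/0.579)² = 7.686 rad/s.
W = ΔKE = ½m(v₂² − v₁²) = 15.73 J.

W ≈ 15.7 J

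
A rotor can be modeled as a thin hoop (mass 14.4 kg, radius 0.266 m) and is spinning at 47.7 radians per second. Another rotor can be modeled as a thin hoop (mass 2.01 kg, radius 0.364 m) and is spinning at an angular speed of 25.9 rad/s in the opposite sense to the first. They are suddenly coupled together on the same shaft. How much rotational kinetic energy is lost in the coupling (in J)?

ΔKE lost ≈ 572 J

The coupling torques are internal; angular momentum about the shared axis is conserved.
Moments of inertia: I_A = (14.4)(0.266)² = 1.019 kg·m²; I_B = (2.01)(0.364)² = 0.2663 kg·m².
Taking A's sense as positive: L = (1.019)(47.7) − (0.2663)(25.9) = 41.70 kg·m²·rad/s.
Combined I = 1.019 + 0.2663 = 1.285 kg·m².
ω_f = L / I = 41.70 / 1.285 = 32.45 rad/s.
KE_i = ½ΣIω² = 1248 J; KE_f = ½(1.285)(32.45)² = 676.6 J.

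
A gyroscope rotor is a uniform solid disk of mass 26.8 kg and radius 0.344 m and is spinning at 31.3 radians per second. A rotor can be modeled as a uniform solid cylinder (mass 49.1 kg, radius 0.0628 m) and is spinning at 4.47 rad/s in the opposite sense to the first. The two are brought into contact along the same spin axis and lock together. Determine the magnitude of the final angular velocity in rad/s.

No external torque acts about the common axis, so total angular momentum is conserved.
Moments of inertia: I_A = ½(26.8)(0.344)² = 1.586 kg·m²; I_B = ½(49.1)(0.0628)² = 0.09682 kg·m².
Taking A's sense as positive: L = (1.586)(31.3) − (0.09682)(4.47) = 49.20 kg·m²·rad/s.
Combined I = 1.586 + 0.09682 = 1.683 kg·m².
ω_f = L / I = 49.20 / 1.683 = 29.24 rad/s.

|ω_f| ≈ 29.2 rad/s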